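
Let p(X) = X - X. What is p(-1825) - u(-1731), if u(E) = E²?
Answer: -2996361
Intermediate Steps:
p(X) = 0
p(-1825) - u(-1731) = 0 - 1*(-1731)² = 0 - 1*2996361 = 0 - 2996361 = -2996361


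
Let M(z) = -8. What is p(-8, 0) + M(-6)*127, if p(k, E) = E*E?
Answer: -1016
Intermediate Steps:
p(k, E) = E**2
p(-8, 0) + M(-6)*127 = 0**2 - 8*127 = 0 - 1016 = -1016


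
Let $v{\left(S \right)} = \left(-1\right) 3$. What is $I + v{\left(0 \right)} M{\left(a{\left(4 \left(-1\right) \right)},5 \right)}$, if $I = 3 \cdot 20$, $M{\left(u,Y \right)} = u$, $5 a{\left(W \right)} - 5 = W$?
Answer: $\frac{297}{5} \approx 59.4$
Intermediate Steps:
$a{\left(W \right)} = 1 + \frac{W}{5}$
$v{\left(S \right)} = -3$
$I = 60$
$I + v{\left(0 \right)} M{\left(a{\left(4 \left(-1\right) \right)},5 \right)} = 60 - 3 \left(1 + \frac{4 \left(-1\right)}{5}\right) = 60 - 3 \left(1 + \frac{1}{5} \left(-4\right)\right) = 60 - 3 \left(1 - \frac{4}{5}\right) = 60 - \frac{3}{5} = \frac{297}{5}$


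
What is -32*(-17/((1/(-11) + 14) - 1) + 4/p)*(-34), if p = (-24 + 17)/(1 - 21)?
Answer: 5467744/497 ≈ 11002.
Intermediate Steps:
p = 7/20 (p = -7/(-20) = -7*(-1/20) = 7/20 ≈ 0.35000)
-32*(-17/((1/(-11) + 14) - 1) + 4/p)*(-34) = -32*(-17/((1/(-11) + 14) - 1) + 4/(7/20))*(-34) = -32*(-17/((-1/11 + 14) - 1) + 4*(20/7))*(-34) = -32*(-17/(153/11 - 1) + 80/7)*(-34) = -32*(-17/142/11 + 80/7)*(-34) = -32*(-17*11/142 + 80/7)*(-34) = -32*(-187/142 + 80/7)*(-34) = -32*10051/994*(-34) = -160816/497*(-34) = 5467744/497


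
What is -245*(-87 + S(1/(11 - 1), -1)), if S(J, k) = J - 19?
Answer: 51891/2 ≈ 25946.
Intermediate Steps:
S(J, k) = -19 + J
-245*(-87 + S(1/(11 - 1), -1)) = -245*(-87 + (-19 + 1/(11 - 1))) = -245*(-87 + (-19 + 1/10)) = -245*(-87 + (-19 + ⅒)) = -245*(-87 - 189/10) = -245*(-1059/10) = 51891/2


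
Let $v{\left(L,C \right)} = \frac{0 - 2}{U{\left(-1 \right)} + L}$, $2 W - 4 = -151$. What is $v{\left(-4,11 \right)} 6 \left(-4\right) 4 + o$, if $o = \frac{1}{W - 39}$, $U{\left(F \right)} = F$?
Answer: $- \frac{8642}{225} \approx -38.409$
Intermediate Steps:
$W = - \frac{147}{2}$ ($W = 2 + \frac{1}{2} \left(-151\right) = 2 - \frac{151}{2} = - \frac{147}{2} \approx -73.5$)
$v{\left(L,C \right)} = - \frac{2}{-1 + L}$ ($v{\left(L,C \right)} = \frac{0 - 2}{-1 + L} = - \frac{2}{-1 + L}$)
$o = - \frac{2}{225}$ ($o = \frac{1}{- \frac{147}{2} - 39} = \frac{1}{- \frac{225}{2}} = - \frac{2}{225} \approx -0.0088889$)
$v{\left(-4,11 \right)} 6 \left(-4\right) 4 + o = - \frac{2}{-1 - 4} \cdot 6 \left(-4\right) 4 - \frac{2}{225} = - \frac{2}{-5} \left(\left(-24\right) 4\right) - \frac{2}{225} = \left(-2\right) \left(- \frac{1}{5}\right) \left(-96\right) - \frac{2}{225} = \frac{2}{5} \left(-96\right) - \frac{2}{225} = - \frac{192}{5} - \frac{2}{225} = - \frac{8642}{225}$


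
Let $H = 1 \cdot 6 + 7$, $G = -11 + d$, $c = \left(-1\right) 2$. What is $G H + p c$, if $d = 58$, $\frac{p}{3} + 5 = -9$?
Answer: $695$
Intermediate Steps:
$p = -42$ ($p = -15 + 3 \left(-9\right) = -15 - 27 = -42$)
$c = -2$
$G = 47$ ($G = -11 + 58 = 47$)
$H = 13$ ($H = 6 + 7 = 13$)
$G H + p c = 47 \cdot 13 - -84 = 611 + 84 = 695$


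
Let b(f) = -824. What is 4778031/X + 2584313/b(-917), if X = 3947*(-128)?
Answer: -163696671769/52037248 ≈ -3145.8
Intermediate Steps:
X = -505216
4778031/X + 2584313/b(-917) = 4778031/(-505216) + 2584313/(-824) = 4778031*(-1/505216) + 2584313*(-1/824) = -4778031/505216 - 2584313/824 = -163696671769/52037248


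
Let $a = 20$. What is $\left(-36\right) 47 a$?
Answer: $-33840$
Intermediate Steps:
$\left(-36\right) 47 a = \left(-36\right) 47 \cdot 20 = \left(-1692\right) 20 = -33840$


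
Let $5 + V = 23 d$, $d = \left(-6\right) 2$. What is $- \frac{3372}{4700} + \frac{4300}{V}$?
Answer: $- \frac{5289383}{330175} \approx -16.02$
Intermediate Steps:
$d = -12$
$V = -281$ ($V = -5 + 23 \left(-12\right) = -5 - 276 = -281$)
$- \frac{3372}{4700} + \frac{4300}{V} = - \frac{3372}{4700} + \frac{4300}{-281} = \left(-3372\right) \frac{1}{4700} + 4300 \left(- \frac{1}{281}\right) = - \frac{843}{1175} - \frac{4300}{281} = - \frac{5289383}{330175}$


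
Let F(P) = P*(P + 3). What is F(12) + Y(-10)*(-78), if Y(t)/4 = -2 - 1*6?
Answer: 2676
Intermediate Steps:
Y(t) = -32 (Y(t) = 4*(-2 - 1*6) = 4*(-2 - 6) = 4*(-8) = -32)
F(P) = P*(3 + P)
F(12) + Y(-10)*(-78) = 12*(3 + 12) - 32*(-78) = 12*15 + 2496 = 180 + 2496 = 2676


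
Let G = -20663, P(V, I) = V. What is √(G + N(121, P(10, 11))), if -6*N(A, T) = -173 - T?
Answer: 3*I*√9170/2 ≈ 143.64*I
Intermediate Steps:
N(A, T) = 173/6 + T/6 (N(A, T) = -(-173 - T)/6 = 173/6 + T/6)
√(G + N(121, P(10, 11))) = √(-20663 + (173/6 + (⅙)*10)) = √(-20663 + (173/6 + 5/3)) = √(-20663 + 61/2) = √(-41265/2) = 3*I*√9170/2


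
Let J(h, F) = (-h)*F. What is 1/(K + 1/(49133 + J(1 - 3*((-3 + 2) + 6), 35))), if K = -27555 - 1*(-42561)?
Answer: 49623/744642739 ≈ 6.6640e-5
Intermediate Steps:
J(h, F) = -F*h
K = 15006 (K = -27555 + 42561 = 15006)
1/(K + 1/(49133 + J(1 - 3*((-3 + 2) + 6), 35))) = 1/(15006 + 1/(49133 - 1*35*(1 - 3*((-3 + 2) + 6)))) = 1/(15006 + 1/(49133 - 1*35*(1 - 3*(-1 + 6)))) = 1/(15006 + 1/(49133 - 1*35*(1 - 3*5))) = 1/(15006 + 1/(49133 - 1*35*(1 - 15))) = 1/(15006 + 1/(49133 - 1*35*(-14))) = 1/(15006 + 1/(49133 + 490)) = 1/(15006 + 1/49623) = 1/(744642739/49623) = 49623/744642739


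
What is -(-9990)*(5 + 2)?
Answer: 69930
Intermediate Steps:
-(-9990)*(5 + 2) = -(-9990)*7 = -3330*(-21) = 69930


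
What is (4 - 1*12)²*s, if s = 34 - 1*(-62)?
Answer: 6144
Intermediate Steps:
s = 96 (s = 34 + 62 = 96)
(4 - 1*12)²*s = (4 - 1*12)²*96 = (4 - 12)²*96 = (-8)²*96 = 64*96 = 6144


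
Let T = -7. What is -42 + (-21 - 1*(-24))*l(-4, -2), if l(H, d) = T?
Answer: -63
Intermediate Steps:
l(H, d) = -7
-42 + (-21 - 1*(-24))*l(-4, -2) = -42 + (-21 - 1*(-24))*(-7) = -42 + (-21 + 24)*(-7) = -42 + 3*(-7) = -42 - 21 = -63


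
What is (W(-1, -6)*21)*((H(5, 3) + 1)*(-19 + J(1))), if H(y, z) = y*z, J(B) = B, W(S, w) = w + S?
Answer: 42336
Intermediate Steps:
W(S, w) = S + w
(W(-1, -6)*21)*((H(5, 3) + 1)*(-19 + J(1))) = ((-1 - 6)*21)*((5*3 + 1)*(-19 + 1)) = (-7*21)*((15 + 1)*(-18)) = -2352*(-18) = -147*(-288) = 42336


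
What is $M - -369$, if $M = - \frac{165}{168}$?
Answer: $\frac{20609}{56} \approx 368.02$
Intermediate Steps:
$M = - \frac{55}{56}$ ($M = \left(-165\right) \frac{1}{168} = - \frac{55}{56} \approx -0.98214$)
$M - -369 = - \frac{55}{56} - -369 = - \frac{55}{56} + 369 = \frac{20609}{56}$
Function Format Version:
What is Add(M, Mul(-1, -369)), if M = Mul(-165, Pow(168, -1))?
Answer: Rational(20609, 56) ≈ 368.02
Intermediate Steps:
M = Rational(-55, 56) (M = Mul(-165, Rational(1, 168)) = Rational(-55, 56) ≈ -0.98214)
Add(M, Mul(-1, -369)) = Add(Rational(-55, 56), Mul(-1, -369)) = Add(Rational(-55, 56), 369) = Rational(20609, 56)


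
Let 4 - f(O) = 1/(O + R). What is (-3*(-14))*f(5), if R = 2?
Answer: 162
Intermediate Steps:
f(O) = 4 - 1/(2 + O) (f(O) = 4 - 1/(O + 2) = 4 - 1/(2 + O))
(-3*(-14))*f(5) = (-3*(-14))*((7 + 4*5)/(2 + 5)) = 42*((7 + 20)/7) = 42*((1/7)*27) = 42*(27/7) = 162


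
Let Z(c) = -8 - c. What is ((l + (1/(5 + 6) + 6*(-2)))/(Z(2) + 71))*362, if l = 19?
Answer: 28236/671 ≈ 42.080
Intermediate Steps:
((l + (1/(5 + 6) + 6*(-2)))/(Z(2) + 71))*362 = ((19 + (1/(5 + 6) + 6*(-2)))/((-8 - 1*2) + 71))*362 = ((19 + (1/11 - 12))/((-8 - 2) + 71))*362 = ((19 + (1/11 - 12))/(-10 + 71))*362 = ((19 - 131/11)/61)*362 = ((78/11)*(1/61))*362 = (78/671)*362 = 28236/671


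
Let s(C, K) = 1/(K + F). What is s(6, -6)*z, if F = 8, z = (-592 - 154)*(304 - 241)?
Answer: -23499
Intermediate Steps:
z = -46998 (z = -746*63 = -46998)
s(C, K) = 1/(8 + K) (s(C, K) = 1/(K + 8) = 1/(8 + K))
s(6, -6)*z = -46998/(8 - 6) = -46998/2 = (½)*(-46998) = -23499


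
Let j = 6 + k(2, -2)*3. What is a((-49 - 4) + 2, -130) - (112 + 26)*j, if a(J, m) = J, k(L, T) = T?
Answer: -51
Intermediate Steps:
j = 0 (j = 6 - 2*3 = 6 - 6 = 0)
a((-49 - 4) + 2, -130) - (112 + 26)*j = ((-49 - 4) + 2) - (112 + 26)*0 = (-53 + 2) - 138*0 = -51 - 1*0 = -51 + 0 = -51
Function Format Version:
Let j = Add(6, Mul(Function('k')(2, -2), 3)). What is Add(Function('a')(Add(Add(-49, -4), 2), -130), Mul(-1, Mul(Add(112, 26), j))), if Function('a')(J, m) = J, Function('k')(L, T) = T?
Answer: -51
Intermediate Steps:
j = 0 (j = Add(6, Mul(-2, 3)) = Add(6, -6) = 0)
Add(Function('a')(Add(Add(-49, -4), 2), -130), Mul(-1, Mul(Add(112, 26), j))) = Add(Add(Add(-49, -4), 2), Mul(-1, Mul(Add(112, 26), 0))) = Add(Add(-53, 2), Mul(-1, Mul(138, 0))) = Add(-51, Mul(-1, 0)) = Add(-51, 0) = -51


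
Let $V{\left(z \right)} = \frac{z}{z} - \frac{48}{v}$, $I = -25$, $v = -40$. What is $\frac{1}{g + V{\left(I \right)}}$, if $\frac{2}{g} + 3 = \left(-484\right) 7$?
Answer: $\frac{16955}{37291} \approx 0.45467$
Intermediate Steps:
$g = - \frac{2}{3391}$ ($g = \frac{2}{-3 - 3388} = \frac{2}{-3391} = 2 \left(- \frac{1}{3391}\right) = - \frac{2}{3391} \approx -0.0005898$)
$V{\left(z \right)} = \frac{11}{5}$ ($V{\left(z \right)} = \frac{z}{z} - \frac{48}{-40} = 1 - - \frac{6}{5} = 1 + \frac{6}{5} = \frac{11}{5}$)
$\frac{1}{g + V{\left(I \right)}} = \frac{1}{- \frac{2}{3391} + \frac{11}{5}} = \frac{1}{\frac{37291}{16955}} = \frac{16955}{37291}$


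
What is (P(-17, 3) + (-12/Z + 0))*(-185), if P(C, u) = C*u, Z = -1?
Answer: 7215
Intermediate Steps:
(P(-17, 3) + (-12/Z + 0))*(-185) = (-17*3 + (-12/(-1) + 0))*(-185) = (-51 + (-12*(-1) + 0))*(-185) = (-51 + (-1*(-12) + 0))*(-185) = (-51 + (12 + 0))*(-185) = (-51 + 12)*(-185) = -39*(-185) = 7215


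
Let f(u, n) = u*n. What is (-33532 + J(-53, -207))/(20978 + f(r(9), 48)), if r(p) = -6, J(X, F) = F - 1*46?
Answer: -6757/4138 ≈ -1.6329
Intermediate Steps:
J(X, F) = -46 + F (J(X, F) = F - 46 = -46 + F)
f(u, n) = n*u
(-33532 + J(-53, -207))/(20978 + f(r(9), 48)) = (-33532 + (-46 - 207))/(20978 + 48*(-6)) = (-33532 - 253)/(20978 - 288) = -33785/20690 = -33785*1/20690 = -6757/4138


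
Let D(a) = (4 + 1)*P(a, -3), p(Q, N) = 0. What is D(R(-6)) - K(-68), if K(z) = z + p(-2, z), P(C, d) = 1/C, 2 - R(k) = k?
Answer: 549/8 ≈ 68.625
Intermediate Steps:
R(k) = 2 - k
K(z) = z (K(z) = z + 0 = z)
D(a) = 5/a (D(a) = (4 + 1)/a = 5/a)
D(R(-6)) - K(-68) = 5/(2 - 1*(-6)) - 1*(-68) = 5/(2 + 6) + 68 = 5/8 + 68 = 549/8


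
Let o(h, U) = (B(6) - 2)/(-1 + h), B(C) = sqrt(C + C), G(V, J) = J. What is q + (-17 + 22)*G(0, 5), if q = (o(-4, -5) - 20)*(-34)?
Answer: 3457/5 + 68*sqrt(3)/5 ≈ 714.96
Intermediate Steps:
B(C) = sqrt(2)*sqrt(C) (B(C) = sqrt(2*C) = sqrt(2)*sqrt(C))
o(h, U) = (-2 + 2*sqrt(3))/(-1 + h) (o(h, U) = (sqrt(2)*sqrt(6) - 2)/(-1 + h) = (2*sqrt(3) - 2)/(-1 + h) = (-2 + 2*sqrt(3))/(-1 + h))
q = 3332/5 + 68*sqrt(3)/5 (q = (2*(-1 + sqrt(3))/(-1 - 4) - 20)*(-34) = (2*(-1 + sqrt(3))/(-5) - 20)*(-34) = (2*(-1/5)*(-1 + sqrt(3)) - 20)*(-34) = ((2/5 - 2*sqrt(3)/5) - 20)*(-34) = (-98/5 - 2*sqrt(3)/5)*(-34) = 3332/5 + 68*sqrt(3)/5 ≈ 689.96)
q + (-17 + 22)*G(0, 5) = (3332/5 + 68*sqrt(3)/5) + (-17 + 22)*5 = (3332/5 + 68*sqrt(3)/5) + 5*5 = (3332/5 + 68*sqrt(3)/5) + 25 = 3457/5 + 68*sqrt(3)/5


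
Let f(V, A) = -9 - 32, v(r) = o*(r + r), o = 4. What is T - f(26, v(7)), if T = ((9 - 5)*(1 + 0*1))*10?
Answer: 81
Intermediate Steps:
v(r) = 8*r (v(r) = 4*(r + r) = 4*(2*r) = 8*r)
f(V, A) = -41
T = 40 (T = (4*(1 + 0))*10 = (4*1)*10 = 4*10 = 40)
T - f(26, v(7)) = 40 - 1*(-41) = 40 + 41 = 81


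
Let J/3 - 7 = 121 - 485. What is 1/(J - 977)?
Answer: -1/2048 ≈ -0.00048828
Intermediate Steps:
J = -1071 (J = 21 + 3*(121 - 485) = 21 + 3*(-364) = 21 - 1092 = -1071)
1/(J - 977) = 1/(-1071 - 977) = 1/(-2048) = -1/2048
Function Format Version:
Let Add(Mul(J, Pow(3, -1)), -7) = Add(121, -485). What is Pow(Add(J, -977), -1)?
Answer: Rational(-1, 2048) ≈ -0.00048828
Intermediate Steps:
J = -1071 (J = Add(21, Mul(3, Add(121, -485))) = Add(21, Mul(3, -364)) = Add(21, -1092) = -1071)
Pow(Add(J, -977), -1) = Pow(Add(-1071, -977), -1) = Pow(-2048, -1) = Rational(-1, 2048)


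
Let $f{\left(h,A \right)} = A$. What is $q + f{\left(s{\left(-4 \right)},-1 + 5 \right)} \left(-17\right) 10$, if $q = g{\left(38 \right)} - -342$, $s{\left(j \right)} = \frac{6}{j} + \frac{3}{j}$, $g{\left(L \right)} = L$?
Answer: $-300$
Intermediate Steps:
$s{\left(j \right)} = \frac{9}{j}$
$q = 380$ ($q = 38 - -342 = 38 + 342 = 380$)
$q + f{\left(s{\left(-4 \right)},-1 + 5 \right)} \left(-17\right) 10 = 380 + \left(-1 + 5\right) \left(-17\right) 10 = 380 + 4 \left(-17\right) 10 = 380 - 680 = -300$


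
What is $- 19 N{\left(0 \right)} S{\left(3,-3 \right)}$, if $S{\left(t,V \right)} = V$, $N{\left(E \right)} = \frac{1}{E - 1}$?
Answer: $-57$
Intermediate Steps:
$N{\left(E \right)} = \frac{1}{-1 + E}$
$- 19 N{\left(0 \right)} S{\left(3,-3 \right)} = - \frac{19}{-1 + 0} \left(-3\right) = - \frac{19}{-1} \left(-3\right) = \left(-19\right) \left(-1\right) \left(-3\right) = 19 \left(-3\right) = -57$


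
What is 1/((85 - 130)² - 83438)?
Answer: -1/81413 ≈ -1.2283e-5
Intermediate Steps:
1/((85 - 130)² - 83438) = 1/((-45)² - 83438) = 1/(2025 - 83438) = 1/(-81413) = -1/81413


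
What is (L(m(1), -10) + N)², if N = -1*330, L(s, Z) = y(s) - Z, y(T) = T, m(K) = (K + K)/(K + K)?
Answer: 101761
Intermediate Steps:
m(K) = 1 (m(K) = (2*K)/((2*K)) = (2*K)*(1/(2*K)) = 1)
L(s, Z) = s - Z
N = -330
(L(m(1), -10) + N)² = ((1 - 1*(-10)) - 330)² = ((1 + 10) - 330)² = (11 - 330)² = (-319)² = 101761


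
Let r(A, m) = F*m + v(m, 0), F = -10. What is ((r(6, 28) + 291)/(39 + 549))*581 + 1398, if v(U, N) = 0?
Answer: 118345/84 ≈ 1408.9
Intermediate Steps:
r(A, m) = -10*m (r(A, m) = -10*m + 0 = -10*m)
((r(6, 28) + 291)/(39 + 549))*581 + 1398 = ((-10*28 + 291)/(39 + 549))*581 + 1398 = ((-280 + 291)/588)*581 + 1398 = (11*(1/588))*581 + 1398 = (11/588)*581 + 1398 = 913/84 + 1398 = 118345/84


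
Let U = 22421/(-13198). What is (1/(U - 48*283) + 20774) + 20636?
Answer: 7424980821532/179304053 ≈ 41410.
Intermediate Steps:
U = -22421/13198 (U = 22421*(-1/13198) = -22421/13198 ≈ -1.6988)
(1/(U - 48*283) + 20774) + 20636 = (1/(-22421/13198 - 48*283) + 20774) + 20636 = (1/(-22421/13198 - 13584) + 20774) + 20636 = (1/(-179304053/13198) + 20774) + 20636 = (-13198/179304053 + 20774) + 20636 = 3724862383824/179304053 + 20636 = 7424980821532/179304053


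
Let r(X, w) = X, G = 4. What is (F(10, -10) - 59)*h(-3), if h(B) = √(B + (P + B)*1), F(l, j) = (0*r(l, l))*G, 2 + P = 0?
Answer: -118*I*√2 ≈ -166.88*I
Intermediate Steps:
P = -2 (P = -2 + 0 = -2)
F(l, j) = 0 (F(l, j) = (0*l)*4 = 0*4 = 0)
h(B) = √(-2 + 2*B) (h(B) = √(B + (-2 + B)*1) = √(B + (-2 + B)) = √(-2 + 2*B))
(F(10, -10) - 59)*h(-3) = (0 - 59)*√(-2 + 2*(-3)) = -59*√(-2 - 6) = -118*I*√2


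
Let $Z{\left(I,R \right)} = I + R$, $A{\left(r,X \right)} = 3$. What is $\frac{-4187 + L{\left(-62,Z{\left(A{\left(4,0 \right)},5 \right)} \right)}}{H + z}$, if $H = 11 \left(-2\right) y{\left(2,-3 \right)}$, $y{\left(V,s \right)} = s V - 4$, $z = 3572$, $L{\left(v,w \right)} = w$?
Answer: $- \frac{1393}{1264} \approx -1.1021$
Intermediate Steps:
$y{\left(V,s \right)} = -4 + V s$ ($y{\left(V,s \right)} = V s - 4 = -4 + V s$)
$H = 220$ ($H = 11 \left(-2\right) \left(-4 + 2 \left(-3\right)\right) = - 22 \left(-4 - 6\right) = \left(-22\right) \left(-10\right) = 220$)
$\frac{-4187 + L{\left(-62,Z{\left(A{\left(4,0 \right)},5 \right)} \right)}}{H + z} = \frac{-4187 + \left(3 + 5\right)}{220 + 3572} = \frac{-4187 + 8}{3792} = \left(-4179\right) \frac{1}{3792} = - \frac{1393}{1264}$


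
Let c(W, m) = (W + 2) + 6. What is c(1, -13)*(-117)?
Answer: -1053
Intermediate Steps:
c(W, m) = 8 + W (c(W, m) = (2 + W) + 6 = 8 + W)
c(1, -13)*(-117) = (8 + 1)*(-117) = 9*(-117) = -1053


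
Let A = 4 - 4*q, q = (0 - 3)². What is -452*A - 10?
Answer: 14454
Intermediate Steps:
q = 9 (q = (-3)² = 9)
A = -32 (A = 4 - 4*9 = 4 - 36 = -32)
-452*A - 10 = -452*(-32) - 10 = 14464 - 10 = 14454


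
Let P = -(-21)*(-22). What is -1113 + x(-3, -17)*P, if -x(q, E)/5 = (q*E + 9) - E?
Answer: 176757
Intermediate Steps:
x(q, E) = -45 + 5*E - 5*E*q (x(q, E) = -5*((q*E + 9) - E) = -5*((E*q + 9) - E) = -5*((9 + E*q) - E) = -5*(9 - E + E*q) = -45 + 5*E - 5*E*q)
P = -462 (P = -1*462 = -462)
-1113 + x(-3, -17)*P = -1113 + (-45 + 5*(-17) - 5*(-17)*(-3))*(-462) = -1113 + (-45 - 85 - 255)*(-462) = -1113 - 385*(-462) = -1113 + 177870 = 176757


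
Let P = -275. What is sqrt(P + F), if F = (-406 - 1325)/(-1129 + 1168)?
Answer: 2*I*sqrt(13494)/13 ≈ 17.871*I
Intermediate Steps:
F = -577/13 (F = -1731/39 = -1731*1/39 = -577/13 ≈ -44.385)
sqrt(P + F) = sqrt(-275 - 577/13) = sqrt(-4152/13) = 2*I*sqrt(13494)/13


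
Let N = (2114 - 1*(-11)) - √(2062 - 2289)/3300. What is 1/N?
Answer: 23141250000/49175156250227 + 3300*I*√227/49175156250227 ≈ 0.00047059 + 1.0111e-9*I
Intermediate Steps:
N = 2125 - I*√227/3300 (N = (2114 + 11) - √(-227)/3300 = 2125 - I*√227/3300 ≈ 2125.0 - 0.0045656*I)
1/N = 1/(2125 - I*√227/3300)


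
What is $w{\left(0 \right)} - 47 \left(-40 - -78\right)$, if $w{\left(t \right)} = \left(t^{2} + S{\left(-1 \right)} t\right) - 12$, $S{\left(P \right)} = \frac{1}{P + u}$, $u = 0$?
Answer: $-1798$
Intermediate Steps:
$S{\left(P \right)} = \frac{1}{P}$ ($S{\left(P \right)} = \frac{1}{P + 0} = \frac{1}{P}$)
$w{\left(t \right)} = -12 + t^{2} - t$ ($w{\left(t \right)} = \left(t^{2} + \frac{t}{-1}\right) - 12 = \left(t^{2} - t\right) - 12 = -12 + t^{2} - t$)
$w{\left(0 \right)} - 47 \left(-40 - -78\right) = \left(-12 + 0^{2} - 0\right) - 47 \left(-40 - -78\right) = \left(-12 + 0 + 0\right) - 47 \left(-40 + 78\right) = -12 - 1786 = -1798$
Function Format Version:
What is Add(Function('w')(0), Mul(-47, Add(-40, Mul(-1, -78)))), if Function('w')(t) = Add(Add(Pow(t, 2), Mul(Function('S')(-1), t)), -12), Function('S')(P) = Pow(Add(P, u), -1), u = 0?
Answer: -1798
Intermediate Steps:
Function('S')(P) = Pow(P, -1) (Function('S')(P) = Pow(Add(P, 0), -1) = Pow(P, -1))
Function('w')(t) = Add(-12, Pow(t, 2), Mul(-1, t)) (Function('w')(t) = Add(Add(Pow(t, 2), Mul(Pow(-1, -1), t)), -12) = Add(Add(Pow(t, 2), Mul(-1, t)), -12) = Add(-12, Pow(t, 2), Mul(-1, t)))
Add(Function('w')(0), Mul(-47, Add(-40, Mul(-1, -78)))) = Add(Add(-12, Pow(0, 2), Mul(-1, 0)), Mul(-47, Add(-40, Mul(-1, -78)))) = Add(Add(-12, 0, 0), Mul(-47, Add(-40, 78))) = Add(-12, Mul(-47, 38)) = Add(-12, -1786) = -1798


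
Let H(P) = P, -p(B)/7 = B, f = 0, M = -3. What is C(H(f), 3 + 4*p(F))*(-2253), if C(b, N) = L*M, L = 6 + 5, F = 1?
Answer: 74349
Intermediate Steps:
L = 11
p(B) = -7*B
C(b, N) = -33 (C(b, N) = 11*(-3) = -33)
C(H(f), 3 + 4*p(F))*(-2253) = -33*(-2253) = 74349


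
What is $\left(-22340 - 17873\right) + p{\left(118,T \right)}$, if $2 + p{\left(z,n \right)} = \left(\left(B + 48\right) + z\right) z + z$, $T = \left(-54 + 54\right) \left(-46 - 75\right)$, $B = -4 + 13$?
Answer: $-19447$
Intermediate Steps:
$B = 9$
$T = 0$ ($T = 0 \left(-121\right) = 0$)
$p{\left(z,n \right)} = -2 + z + z \left(57 + z\right)$ ($p{\left(z,n \right)} = -2 + \left(\left(\left(9 + 48\right) + z\right) z + z\right) = -2 + \left(\left(57 + z\right) z + z\right) = -2 + \left(z \left(57 + z\right) + z\right) = -2 + \left(z + z \left(57 + z\right)\right) = -2 + z + z \left(57 + z\right)$)
$\left(-22340 - 17873\right) + p{\left(118,T \right)} = \left(-22340 - 17873\right) + \left(-2 + 118^{2} + 58 \cdot 118\right) = \left(-22340 - 17873\right) + \left(-2 + 13924 + 6844\right) = -40213 + 20766 = -19447$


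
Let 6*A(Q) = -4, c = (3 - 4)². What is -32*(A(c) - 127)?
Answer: 12256/3 ≈ 4085.3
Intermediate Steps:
c = 1 (c = (-1)² = 1)
A(Q) = -⅔ (A(Q) = (⅙)*(-4) = -⅔)
-32*(A(c) - 127) = -32*(-⅔ - 127) = -32*(-383/3) = 12256/3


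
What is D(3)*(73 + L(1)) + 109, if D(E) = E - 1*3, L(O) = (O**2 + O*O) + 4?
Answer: 109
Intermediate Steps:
L(O) = 4 + 2*O**2 (L(O) = (O**2 + O**2) + 4 = 2*O**2 + 4 = 4 + 2*O**2)
D(E) = -3 + E (D(E) = E - 3 = -3 + E)
D(3)*(73 + L(1)) + 109 = (-3 + 3)*(73 + (4 + 2*1**2)) + 109 = 0*(73 + (4 + 2*1)) + 109 = 0*(73 + (4 + 2)) + 109 = 0*(73 + 6) + 109 = 0*79 + 109 = 0 + 109 = 109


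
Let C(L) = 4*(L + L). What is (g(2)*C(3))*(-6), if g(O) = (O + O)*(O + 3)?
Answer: -2880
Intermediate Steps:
C(L) = 8*L (C(L) = 4*(2*L) = 8*L)
g(O) = 2*O*(3 + O) (g(O) = (2*O)*(3 + O) = 2*O*(3 + O))
(g(2)*C(3))*(-6) = ((2*2*(3 + 2))*(8*3))*(-6) = ((2*2*5)*24)*(-6) = (20*24)*(-6) = 480*(-6) = -2880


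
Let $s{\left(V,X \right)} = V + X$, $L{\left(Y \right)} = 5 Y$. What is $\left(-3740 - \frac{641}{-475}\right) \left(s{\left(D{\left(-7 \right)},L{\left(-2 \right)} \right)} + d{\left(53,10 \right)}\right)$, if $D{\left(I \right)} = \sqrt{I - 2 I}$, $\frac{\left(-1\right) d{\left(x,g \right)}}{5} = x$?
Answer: $\frac{19534449}{19} - \frac{1775859 \sqrt{7}}{475} \approx 1.0182 \cdot 10^{6}$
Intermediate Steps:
$d{\left(x,g \right)} = - 5 x$
$D{\left(I \right)} = \sqrt{- I}$
$\left(-3740 - \frac{641}{-475}\right) \left(s{\left(D{\left(-7 \right)},L{\left(-2 \right)} \right)} + d{\left(53,10 \right)}\right) = \left(-3740 - \frac{641}{-475}\right) \left(\left(\sqrt{\left(-1\right) \left(-7\right)} + 5 \left(-2\right)\right) - 265\right) = \left(-3740 - - \frac{641}{475}\right) \left(\left(\sqrt{7} - 10\right) - 265\right) = \left(-3740 + \frac{641}{475}\right) \left(\left(-10 + \sqrt{7}\right) - 265\right) = - \frac{1775859 \left(-275 + \sqrt{7}\right)}{475} = \frac{19534449}{19} - \frac{1775859 \sqrt{7}}{475}$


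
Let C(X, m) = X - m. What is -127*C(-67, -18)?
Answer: 6223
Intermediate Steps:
-127*C(-67, -18) = -127*(-67 - 1*(-18)) = -127*(-67 + 18) = -127*(-49) = 6223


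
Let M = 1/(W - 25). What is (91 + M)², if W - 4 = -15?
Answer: 10725625/1296 ≈ 8275.9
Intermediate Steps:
W = -11 (W = 4 - 15 = -11)
M = -1/36 (M = 1/(-11 - 25) = 1/(-36) = -1/36 ≈ -0.027778)
(91 + M)² = (91 - 1/36)² = (3275/36)² = 10725625/1296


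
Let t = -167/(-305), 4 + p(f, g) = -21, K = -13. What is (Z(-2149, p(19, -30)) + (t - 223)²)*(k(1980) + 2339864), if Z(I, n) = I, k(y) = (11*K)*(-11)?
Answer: 10310378230684623/93025 ≈ 1.1083e+11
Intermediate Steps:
p(f, g) = -25 (p(f, g) = -4 - 21 = -25)
k(y) = 1573 (k(y) = (11*(-13))*(-11) = -143*(-11) = 1573)
t = 167/305 (t = -167*(-1/305) = 167/305 ≈ 0.54754)
(Z(-2149, p(19, -30)) + (t - 223)²)*(k(1980) + 2339864) = (-2149 + (167/305 - 223)²)*(1573 + 2339864) = (-2149 + (-67848/305)²)*2341437 = (-2149 + 4603351104/93025)*2341437 = (4403440379/93025)*2341437 = 10310378230684623/93025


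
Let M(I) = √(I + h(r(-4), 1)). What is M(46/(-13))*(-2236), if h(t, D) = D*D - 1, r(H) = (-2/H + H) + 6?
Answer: -172*I*√598 ≈ -4206.1*I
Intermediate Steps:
r(H) = 6 + H - 2/H (r(H) = (H - 2/H) + 6 = 6 + H - 2/H)
h(t, D) = -1 + D² (h(t, D) = D² - 1 = -1 + D²)
M(I) = √I (M(I) = √(I + (-1 + 1²)) = √(I + (-1 + 1)) = √(I + 0) = √I)
M(46/(-13))*(-2236) = √(46/(-13))*(-2236) = √(46*(-1/13))*(-2236) = √(-46/13)*(-2236) = (I*√598/13)*(-2236) = -172*I*√598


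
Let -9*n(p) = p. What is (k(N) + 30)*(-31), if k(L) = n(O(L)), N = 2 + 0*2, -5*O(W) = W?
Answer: -41912/45 ≈ -931.38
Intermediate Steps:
O(W) = -W/5
N = 2 (N = 2 + 0 = 2)
n(p) = -p/9
k(L) = L/45 (k(L) = -(-1)*L/45 = L/45)
(k(N) + 30)*(-31) = ((1/45)*2 + 30)*(-31) = (2/45 + 30)*(-31) = (1352/45)*(-31) = -41912/45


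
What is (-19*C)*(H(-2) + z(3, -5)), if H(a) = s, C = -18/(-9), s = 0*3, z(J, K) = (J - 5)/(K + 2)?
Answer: -76/3 ≈ -25.333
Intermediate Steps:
z(J, K) = (-5 + J)/(2 + K)
s = 0
C = 2 (C = -18*(-1/9) = 2)
H(a) = 0
(-19*C)*(H(-2) + z(3, -5)) = (-19*2)*(0 + (-5 + 3)/(2 - 5)) = -38*(0 - 2/(-3)) = -38*(0 - 1/3*(-2)) = -38*(0 + 2/3) = -38*2/3 = -76/3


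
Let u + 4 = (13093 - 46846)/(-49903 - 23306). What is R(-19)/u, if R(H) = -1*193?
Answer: 4709779/86361 ≈ 54.536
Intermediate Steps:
R(H) = -193
u = -86361/24403 (u = -4 + (13093 - 46846)/(-49903 - 23306) = -4 - 33753/(-73209) = -4 - 33753*(-1/73209) = -4 + 11251/24403 = -86361/24403 ≈ -3.5389)
R(-19)/u = -193/(-86361/24403) = -193*(-24403/86361) = 4709779/86361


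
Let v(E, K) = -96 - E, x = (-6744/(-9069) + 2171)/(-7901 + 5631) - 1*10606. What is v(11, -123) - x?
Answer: 72052907971/6862210 ≈ 10500.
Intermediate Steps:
x = -72787164441/6862210 (x = (-6744*(-1/9069) + 2171)/(-2270) - 10606 = (2248/3023 + 2171)*(-1/2270) - 10606 = (6565181/3023)*(-1/2270) - 10606 = -6565181/6862210 - 10606 = -72787164441/6862210 ≈ -10607.)
v(11, -123) - x = (-96 - 1*11) - 1*(-72787164441/6862210) = (-96 - 11) + 72787164441/6862210 = -107 + 72787164441/6862210 = 72052907971/6862210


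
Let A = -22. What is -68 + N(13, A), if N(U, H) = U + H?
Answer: -77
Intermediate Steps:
N(U, H) = H + U
-68 + N(13, A) = -68 + (-22 + 13) = -68 - 9 = -77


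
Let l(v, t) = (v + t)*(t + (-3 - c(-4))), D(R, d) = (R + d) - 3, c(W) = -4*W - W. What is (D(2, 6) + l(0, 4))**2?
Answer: 5041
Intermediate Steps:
c(W) = -5*W
D(R, d) = -3 + R + d
l(v, t) = (-23 + t)*(t + v) (l(v, t) = (v + t)*(t + (-3 - (-5)*(-4))) = (t + v)*(t + (-3 - 1*20)) = (t + v)*(t + (-3 - 20)) = (t + v)*(t - 23) = (t + v)*(-23 + t) = (-23 + t)*(t + v))
(D(2, 6) + l(0, 4))**2 = ((-3 + 2 + 6) + (4**2 - 23*4 - 23*0 + 4*0))**2 = (5 + (16 - 92 + 0 + 0))**2 = (5 - 76)**2 = (-71)**2 = 5041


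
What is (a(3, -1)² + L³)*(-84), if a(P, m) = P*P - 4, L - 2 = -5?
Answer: 168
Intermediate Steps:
L = -3 (L = 2 - 5 = -3)
a(P, m) = -4 + P² (a(P, m) = P² - 4 = -4 + P²)
(a(3, -1)² + L³)*(-84) = ((-4 + 3²)² + (-3)³)*(-84) = ((-4 + 9)² - 27)*(-84) = (5² - 27)*(-84) = (25 - 27)*(-84) = -2*(-84) = 168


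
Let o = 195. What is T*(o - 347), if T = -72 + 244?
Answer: -26144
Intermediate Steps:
T = 172
T*(o - 347) = 172*(195 - 347) = 172*(-152) = -26144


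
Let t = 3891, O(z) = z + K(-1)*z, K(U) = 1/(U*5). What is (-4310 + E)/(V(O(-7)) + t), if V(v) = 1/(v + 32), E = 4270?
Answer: -5280/513617 ≈ -0.010280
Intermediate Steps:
K(U) = 1/(5*U) (K(U) = (1/5)/U = 1/(5*U))
O(z) = 4*z/5 (O(z) = z + ((1/5)/(-1))*z = z + ((1/5)*(-1))*z = z - z/5 = 4*z/5)
V(v) = 1/(32 + v)
(-4310 + E)/(V(O(-7)) + t) = (-4310 + 4270)/(1/(32 + (4/5)*(-7)) + 3891) = -40/(1/(32 - 28/5) + 3891) = -40/(1/(132/5) + 3891) = -40/(5/132 + 3891) = -40/513617/132 = -40*132/513617 = -5280/513617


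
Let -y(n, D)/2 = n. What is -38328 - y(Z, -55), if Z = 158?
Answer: -38012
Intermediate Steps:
y(n, D) = -2*n
-38328 - y(Z, -55) = -38328 - (-2)*158 = -38328 - 1*(-316) = -38328 + 316 = -38012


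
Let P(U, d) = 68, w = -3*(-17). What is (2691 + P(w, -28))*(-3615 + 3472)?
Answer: -394537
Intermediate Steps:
w = 51
(2691 + P(w, -28))*(-3615 + 3472) = (2691 + 68)*(-3615 + 3472) = 2759*(-143) = -394537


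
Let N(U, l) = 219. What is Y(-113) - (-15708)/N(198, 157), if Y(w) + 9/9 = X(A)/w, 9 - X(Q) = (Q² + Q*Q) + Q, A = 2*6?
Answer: 604662/8249 ≈ 73.301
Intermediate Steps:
A = 12
X(Q) = 9 - Q - 2*Q² (X(Q) = 9 - ((Q² + Q*Q) + Q) = 9 - ((Q² + Q²) + Q) = 9 - (2*Q² + Q) = 9 - (Q + 2*Q²) = 9 + (-Q - 2*Q²) = 9 - Q - 2*Q²)
Y(w) = -1 - 291/w (Y(w) = -1 + (9 - 1*12 - 2*12²)/w = -1 + (9 - 12 - 2*144)/w = -1 + (9 - 12 - 288)/w = -1 - 291/w)
Y(-113) - (-15708)/N(198, 157) = (-291 - 1*(-113))/(-113) - (-15708)/219 = -(-291 + 113)/113 - (-15708)/219 = -1/113*(-178) - 1*(-5236/73) = 178/113 + 5236/73 = 604662/8249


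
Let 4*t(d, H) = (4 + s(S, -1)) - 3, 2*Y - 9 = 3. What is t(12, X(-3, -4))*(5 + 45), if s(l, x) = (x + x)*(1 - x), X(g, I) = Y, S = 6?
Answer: -75/2 ≈ -37.500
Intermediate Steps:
Y = 6 (Y = 9/2 + (½)*3 = 9/2 + 3/2 = 6)
X(g, I) = 6
s(l, x) = 2*x*(1 - x) (s(l, x) = (2*x)*(1 - x) = 2*x*(1 - x))
t(d, H) = -¾ (t(d, H) = ((4 + 2*(-1)*(1 - 1*(-1))) - 3)/4 = ((4 + 2*(-1)*(1 + 1)) - 3)/4 = ((4 + 2*(-1)*2) - 3)/4 = ((4 - 4) - 3)/4 = (0 - 3)/4 = (¼)*(-3) = -¾)
t(12, X(-3, -4))*(5 + 45) = -3*(5 + 45)/4 = -¾*50 = -75/2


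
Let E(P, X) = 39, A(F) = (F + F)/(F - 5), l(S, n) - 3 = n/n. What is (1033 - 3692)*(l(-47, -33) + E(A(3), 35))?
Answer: -114337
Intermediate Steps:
l(S, n) = 4 (l(S, n) = 3 + n/n = 3 + 1 = 4)
A(F) = 2*F/(-5 + F) (A(F) = (2*F)/(-5 + F) = 2*F/(-5 + F))
(1033 - 3692)*(l(-47, -33) + E(A(3), 35)) = (1033 - 3692)*(4 + 39) = -2659*43 = -114337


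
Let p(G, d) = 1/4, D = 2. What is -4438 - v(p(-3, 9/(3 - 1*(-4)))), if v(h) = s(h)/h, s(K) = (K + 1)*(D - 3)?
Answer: -4433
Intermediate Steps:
s(K) = -1 - K (s(K) = (K + 1)*(2 - 3) = (1 + K)*(-1) = -1 - K)
p(G, d) = ¼
v(h) = (-1 - h)/h
-4438 - v(p(-3, 9/(3 - 1*(-4)))) = -4438 - (-1 - 1*¼)/¼ = -4438 - 4*(-1 - ¼) = -4438 - 4*(-5)/4 = -4438 - 1*(-5) = -4438 + 5 = -4433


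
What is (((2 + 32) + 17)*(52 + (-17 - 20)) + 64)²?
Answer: 687241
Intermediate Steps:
(((2 + 32) + 17)*(52 + (-17 - 20)) + 64)² = ((34 + 17)*(52 - 37) + 64)² = (51*15 + 64)² = (765 + 64)² = 829² = 687241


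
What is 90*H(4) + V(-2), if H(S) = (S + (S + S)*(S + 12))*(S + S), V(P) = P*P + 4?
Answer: 95048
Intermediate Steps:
V(P) = 4 + P² (V(P) = P² + 4 = 4 + P²)
H(S) = 2*S*(S + 2*S*(12 + S)) (H(S) = (S + (2*S)*(12 + S))*(2*S) = (S + 2*S*(12 + S))*(2*S) = 2*S*(S + 2*S*(12 + S)))
90*H(4) + V(-2) = 90*(4²*(50 + 4*4)) + (4 + (-2)²) = 90*(16*(50 + 16)) + (4 + 4) = 90*(16*66) + 8 = 90*1056 + 8 = 95040 + 8 = 95048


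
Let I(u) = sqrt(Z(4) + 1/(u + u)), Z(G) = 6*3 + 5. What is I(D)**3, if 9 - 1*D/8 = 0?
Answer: 3313*sqrt(3313)/1728 ≈ 110.35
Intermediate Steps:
Z(G) = 23 (Z(G) = 18 + 5 = 23)
D = 72 (D = 72 - 8*0 = 72 + 0 = 72)
I(u) = sqrt(23 + 1/(2*u)) (I(u) = sqrt(23 + 1/(u + u)) = sqrt(23 + 1/(2*u)))
I(D)**3 = (sqrt(92 + 2/72)/2)**3 = (sqrt(92 + 2*(1/72))/2)**3 = (sqrt(92 + 1/36)/2)**3 = (sqrt(3313/36)/2)**3 = ((sqrt(3313)/6)/2)**3 = (sqrt(3313)/12)**3 = 3313*sqrt(3313)/1728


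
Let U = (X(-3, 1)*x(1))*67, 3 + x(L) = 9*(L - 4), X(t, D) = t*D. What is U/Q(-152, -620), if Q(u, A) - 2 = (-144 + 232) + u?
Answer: -3015/31 ≈ -97.258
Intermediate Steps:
X(t, D) = D*t
x(L) = -39 + 9*L (x(L) = -3 + 9*(L - 4) = -3 + 9*(-4 + L) = -3 + (-36 + 9*L) = -39 + 9*L)
Q(u, A) = 90 + u (Q(u, A) = 2 + ((-144 + 232) + u) = 2 + (88 + u) = 90 + u)
U = 6030 (U = ((1*(-3))*(-39 + 9*1))*67 = -3*(-39 + 9)*67 = -3*(-30)*67 = 90*67 = 6030)
U/Q(-152, -620) = 6030/(90 - 152) = 6030/(-62) = 6030*(-1/62) = -3015/31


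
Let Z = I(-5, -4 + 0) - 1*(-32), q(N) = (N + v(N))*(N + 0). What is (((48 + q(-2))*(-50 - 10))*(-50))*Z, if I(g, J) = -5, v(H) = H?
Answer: 4536000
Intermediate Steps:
q(N) = 2*N² (q(N) = (N + N)*(N + 0) = (2*N)*N = 2*N²)
Z = 27 (Z = -5 - 1*(-32) = -5 + 32 = 27)
(((48 + q(-2))*(-50 - 10))*(-50))*Z = (((48 + 2*(-2)²)*(-50 - 10))*(-50))*27 = (((48 + 2*4)*(-60))*(-50))*27 = (((48 + 8)*(-60))*(-50))*27 = ((56*(-60))*(-50))*27 = -3360*(-50)*27 = 168000*27 = 4536000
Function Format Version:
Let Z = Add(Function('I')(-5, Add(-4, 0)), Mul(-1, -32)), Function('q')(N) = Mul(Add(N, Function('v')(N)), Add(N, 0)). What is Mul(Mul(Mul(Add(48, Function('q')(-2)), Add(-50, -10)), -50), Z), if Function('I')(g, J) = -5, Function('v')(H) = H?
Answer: 4536000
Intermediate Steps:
Function('q')(N) = Mul(2, Pow(N, 2)) (Function('q')(N) = Mul(Add(N, N), Add(N, 0)) = Mul(Mul(2, N), N) = Mul(2, Pow(N, 2)))
Z = 27 (Z = Add(-5, Mul(-1, -32)) = Add(-5, 32) = 27)
Mul(Mul(Mul(Add(48, Function('q')(-2)), Add(-50, -10)), -50), Z) = Mul(Mul(Mul(Add(48, Mul(2, Pow(-2, 2))), Add(-50, -10)), -50), 27) = Mul(Mul(Mul(Add(48, Mul(2, 4)), -60), -50), 27) = Mul(Mul(Mul(Add(48, 8), -60), -50), 27) = Mul(Mul(Mul(56, -60), -50), 27) = Mul(Mul(-3360, -50), 27) = Mul(168000, 27) = 4536000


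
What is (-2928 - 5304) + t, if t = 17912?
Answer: 9680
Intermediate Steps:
(-2928 - 5304) + t = (-2928 - 5304) + 17912 = -8232 + 17912 = 9680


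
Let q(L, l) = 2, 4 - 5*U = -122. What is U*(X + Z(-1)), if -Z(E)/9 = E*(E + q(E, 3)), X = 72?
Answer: 10206/5 ≈ 2041.2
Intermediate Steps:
U = 126/5 (U = 4/5 - 1/5*(-122) = 4/5 + 122/5 = 126/5 ≈ 25.200)
Z(E) = -9*E*(2 + E) (Z(E) = -9*E*(E + 2) = -9*E*(2 + E))
U*(X + Z(-1)) = 126*(72 - 9*(-1)*(2 - 1))/5 = 126*(72 - 9*(-1)*1)/5 = 126*(72 + 9)/5 = (126/5)*81 = 10206/5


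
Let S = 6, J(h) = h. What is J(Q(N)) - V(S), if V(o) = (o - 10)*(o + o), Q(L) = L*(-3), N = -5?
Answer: 63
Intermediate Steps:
Q(L) = -3*L
V(o) = 2*o*(-10 + o) (V(o) = (-10 + o)*(2*o) = 2*o*(-10 + o))
J(Q(N)) - V(S) = -3*(-5) - 2*6*(-10 + 6) = 15 - 2*6*(-4) = 15 - 1*(-48) = 15 + 48 = 63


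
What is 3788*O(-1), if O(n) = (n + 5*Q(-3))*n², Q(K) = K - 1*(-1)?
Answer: -41668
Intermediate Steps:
Q(K) = 1 + K (Q(K) = K + 1 = 1 + K)
O(n) = n²*(-10 + n) (O(n) = (n + 5*(1 - 3))*n² = (n + 5*(-2))*n² = (n - 10)*n² = (-10 + n)*n² = n²*(-10 + n))
3788*O(-1) = 3788*((-1)²*(-10 - 1)) = 3788*(1*(-11)) = 3788*(-11) = -41668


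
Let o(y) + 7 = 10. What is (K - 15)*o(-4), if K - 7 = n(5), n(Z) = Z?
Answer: -9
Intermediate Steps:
K = 12 (K = 7 + 5 = 12)
o(y) = 3 (o(y) = -7 + 10 = 3)
(K - 15)*o(-4) = (12 - 15)*3 = -3*3 = -9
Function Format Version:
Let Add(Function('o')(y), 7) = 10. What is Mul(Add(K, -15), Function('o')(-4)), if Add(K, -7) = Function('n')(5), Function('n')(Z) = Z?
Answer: -9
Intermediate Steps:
K = 12 (K = Add(7, 5) = 12)
Function('o')(y) = 3 (Function('o')(y) = Add(-7, 10) = 3)
Mul(Add(K, -15), Function('o')(-4)) = Mul(Add(12, -15), 3) = Mul(-3, 3) = -9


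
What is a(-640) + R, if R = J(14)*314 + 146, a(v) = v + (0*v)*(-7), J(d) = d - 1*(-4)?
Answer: 5158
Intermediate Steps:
J(d) = 4 + d (J(d) = d + 4 = 4 + d)
a(v) = v (a(v) = v + 0*(-7) = v + 0 = v)
R = 5798 (R = (4 + 14)*314 + 146 = 18*314 + 146 = 5652 + 146 = 5798)
a(-640) + R = -640 + 5798 = 5158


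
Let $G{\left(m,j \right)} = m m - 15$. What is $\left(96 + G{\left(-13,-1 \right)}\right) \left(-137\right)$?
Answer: $-34250$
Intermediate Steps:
$G{\left(m,j \right)} = -15 + m^{2}$ ($G{\left(m,j \right)} = m^{2} - 15 = -15 + m^{2}$)
$\left(96 + G{\left(-13,-1 \right)}\right) \left(-137\right) = \left(96 - \left(15 - \left(-13\right)^{2}\right)\right) \left(-137\right) = \left(96 + \left(-15 + 169\right)\right) \left(-137\right) = \left(96 + 154\right) \left(-137\right) = 250 \left(-137\right) = -34250$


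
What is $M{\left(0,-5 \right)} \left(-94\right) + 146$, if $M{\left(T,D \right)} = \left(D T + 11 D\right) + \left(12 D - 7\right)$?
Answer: $11614$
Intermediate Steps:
$M{\left(T,D \right)} = -7 + 23 D + D T$ ($M{\left(T,D \right)} = \left(11 D + D T\right) + \left(-7 + 12 D\right) = -7 + 23 D + D T$)
$M{\left(0,-5 \right)} \left(-94\right) + 146 = \left(-7 + 23 \left(-5\right) - 0\right) \left(-94\right) + 146 = \left(-7 - 115 + 0\right) \left(-94\right) + 146 = \left(-122\right) \left(-94\right) + 146 = 11468 + 146 = 11614$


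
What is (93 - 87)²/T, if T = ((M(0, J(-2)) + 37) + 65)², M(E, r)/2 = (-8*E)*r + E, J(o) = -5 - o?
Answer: 1/289 ≈ 0.0034602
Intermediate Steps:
M(E, r) = 2*E - 16*E*r (M(E, r) = 2*((-8*E)*r + E) = 2*(-8*E*r + E) = 2*(E - 8*E*r) = 2*E - 16*E*r)
T = 10404 (T = ((2*0*(1 - 8*(-5 - 1*(-2))) + 37) + 65)² = ((2*0*(1 - 8*(-5 + 2)) + 37) + 65)² = ((2*0*(1 - 8*(-3)) + 37) + 65)² = ((2*0*(1 + 24) + 37) + 65)² = ((2*0*25 + 37) + 65)² = ((0 + 37) + 65)² = (37 + 65)² = 102² = 10404)
(93 - 87)²/T = (93 - 87)²/10404 = 6²*(1/10404) = 36*(1/10404) = 1/289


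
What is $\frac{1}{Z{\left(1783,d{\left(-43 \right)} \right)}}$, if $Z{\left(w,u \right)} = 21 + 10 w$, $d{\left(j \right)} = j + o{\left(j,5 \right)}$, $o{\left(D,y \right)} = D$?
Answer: $\frac{1}{17851} \approx 5.6019 \cdot 10^{-5}$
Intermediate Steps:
$d{\left(j \right)} = 2 j$ ($d{\left(j \right)} = j + j = 2 j$)
$\frac{1}{Z{\left(1783,d{\left(-43 \right)} \right)}} = \frac{1}{21 + 10 \cdot 1783} = \frac{1}{21 + 17830} = \frac{1}{17851}$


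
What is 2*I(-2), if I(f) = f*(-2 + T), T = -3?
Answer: 20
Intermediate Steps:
I(f) = -5*f (I(f) = f*(-2 - 3) = f*(-5) = -5*f)
2*I(-2) = 2*(-5*(-2)) = 2*10 = 20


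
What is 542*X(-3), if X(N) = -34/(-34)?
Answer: 542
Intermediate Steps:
X(N) = 1 (X(N) = -34*(-1/34) = 1)
542*X(-3) = 542*1 = 542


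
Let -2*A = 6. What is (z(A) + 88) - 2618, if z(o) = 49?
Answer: -2481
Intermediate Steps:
A = -3 (A = -½*6 = -3)
(z(A) + 88) - 2618 = (49 + 88) - 2618 = 137 - 2618 = -2481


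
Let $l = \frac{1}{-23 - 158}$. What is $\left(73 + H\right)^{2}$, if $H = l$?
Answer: $\frac{174556944}{32761} \approx 5328.2$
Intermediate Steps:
$l = - \frac{1}{181}$ ($l = \frac{1}{-181} = - \frac{1}{181} \approx -0.0055249$)
$H = - \frac{1}{181} \approx -0.0055249$
$\left(73 + H\right)^{2} = \left(73 - \frac{1}{181}\right)^{2} = \left(\frac{13212}{181}\right)^{2} = \frac{174556944}{32761}$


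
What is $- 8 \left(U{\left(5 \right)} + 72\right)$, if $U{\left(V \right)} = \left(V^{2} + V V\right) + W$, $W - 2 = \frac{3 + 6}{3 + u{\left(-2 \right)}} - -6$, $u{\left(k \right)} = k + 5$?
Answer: $-1052$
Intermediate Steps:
$u{\left(k \right)} = 5 + k$
$W = \frac{19}{2}$ ($W = 2 + \left(\frac{3 + 6}{3 + \left(5 - 2\right)} - -6\right) = 2 + \left(\frac{9}{3 + 3} + 6\right) = 2 + \left(\frac{9}{6} + 6\right) = 2 + \left(9 \cdot \frac{1}{6} + 6\right) = 2 + \left(\frac{3}{2} + 6\right) = 2 + \frac{15}{2} = \frac{19}{2} \approx 9.5$)
$U{\left(V \right)} = \frac{19}{2} + 2 V^{2}$ ($U{\left(V \right)} = \left(V^{2} + V V\right) + \frac{19}{2} = \left(V^{2} + V^{2}\right) + \frac{19}{2} = 2 V^{2} + \frac{19}{2} = \frac{19}{2} + 2 V^{2}$)
$- 8 \left(U{\left(5 \right)} + 72\right) = - 8 \left(\left(\frac{19}{2} + 2 \cdot 5^{2}\right) + 72\right) = - 8 \left(\left(\frac{19}{2} + 2 \cdot 25\right) + 72\right) = - 8 \left(\left(\frac{19}{2} + 50\right) + 72\right) = - 8 \left(\frac{119}{2} + 72\right) = \left(-8\right) \frac{263}{2} = -1052$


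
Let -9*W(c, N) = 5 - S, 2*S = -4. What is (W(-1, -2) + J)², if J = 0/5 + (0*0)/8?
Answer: 49/81 ≈ 0.60494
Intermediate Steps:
S = -2 (S = (½)*(-4) = -2)
W(c, N) = -7/9 (W(c, N) = -(5 - 1*(-2))/9 = -(5 + 2)/9 = -⅑*7 = -7/9)
J = 0 (J = 0*(⅕) + 0*(⅛) = 0 + 0 = 0)
(W(-1, -2) + J)² = (-7/9 + 0)² = (-7/9)² = 49/81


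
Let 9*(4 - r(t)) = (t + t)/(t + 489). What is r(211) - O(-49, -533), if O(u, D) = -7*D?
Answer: -11740261/3150 ≈ -3727.1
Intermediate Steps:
r(t) = 4 - 2*t/(9*(489 + t)) (r(t) = 4 - (t + t)/(9*(t + 489)) = 4 - 2*t/(9*(489 + t)))
r(211) - O(-49, -533) = 2*(8802 + 17*211)/(9*(489 + 211)) - (-7)*(-533) = (2/9)*(8802 + 3587)/700 - 1*3731 = (2/9)*(1/700)*12389 - 3731 = 12389/3150 - 3731 = -11740261/3150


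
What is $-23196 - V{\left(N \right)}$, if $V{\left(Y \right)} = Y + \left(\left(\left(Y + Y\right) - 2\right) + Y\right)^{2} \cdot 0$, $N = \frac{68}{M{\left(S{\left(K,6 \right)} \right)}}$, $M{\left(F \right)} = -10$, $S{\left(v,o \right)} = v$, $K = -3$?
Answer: $- \frac{115946}{5} \approx -23189.0$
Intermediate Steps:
$N = - \frac{34}{5}$ ($N = \frac{68}{-10} = 68 \left(- \frac{1}{10}\right) = - \frac{34}{5} \approx -6.8$)
$V{\left(Y \right)} = Y$ ($V{\left(Y \right)} = Y + \left(\left(2 Y - 2\right) + Y\right)^{2} \cdot 0 = Y + \left(\left(-2 + 2 Y\right) + Y\right)^{2} \cdot 0 = Y + \left(-2 + 3 Y\right)^{2} \cdot 0 = Y + 0 = Y$)
$-23196 - V{\left(N \right)} = -23196 - - \frac{34}{5} = -23196 + \frac{34}{5} = - \frac{115946}{5}$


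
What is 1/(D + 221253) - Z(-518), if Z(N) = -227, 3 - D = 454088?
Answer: 52852863/232832 ≈ 227.00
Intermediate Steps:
D = -454085 (D = 3 - 1*454088 = 3 - 454088 = -454085)
1/(D + 221253) - Z(-518) = 1/(-454085 + 221253) - 1*(-227) = 1/(-232832) + 227 = -1/232832 + 227 = 52852863/232832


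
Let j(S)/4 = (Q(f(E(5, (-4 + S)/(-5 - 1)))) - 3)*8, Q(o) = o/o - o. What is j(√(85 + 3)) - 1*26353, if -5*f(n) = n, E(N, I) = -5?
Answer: -26449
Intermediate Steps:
f(n) = -n/5
Q(o) = 1 - o
j(S) = -96 (j(S) = 4*(((1 - (-1)*(-5)/5) - 3)*8) = 4*(((1 - 1*1) - 3)*8) = 4*(((1 - 1) - 3)*8) = 4*((0 - 3)*8) = 4*(-3*8) = 4*(-24) = -96)
j(√(85 + 3)) - 1*26353 = -96 - 1*26353 = -96 - 26353 = -26449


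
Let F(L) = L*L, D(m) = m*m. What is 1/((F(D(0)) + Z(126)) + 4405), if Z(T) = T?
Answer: 1/4531 ≈ 0.00022070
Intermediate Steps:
D(m) = m**2
F(L) = L**2
1/((F(D(0)) + Z(126)) + 4405) = 1/(((0**2)**2 + 126) + 4405) = 1/((0**2 + 126) + 4405) = 1/((0 + 126) + 4405) = 1/(126 + 4405) = 1/4531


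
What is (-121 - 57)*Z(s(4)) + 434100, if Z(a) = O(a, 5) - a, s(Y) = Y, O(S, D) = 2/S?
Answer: 434723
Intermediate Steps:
Z(a) = -a + 2/a (Z(a) = 2/a - a = -a + 2/a)
(-121 - 57)*Z(s(4)) + 434100 = (-121 - 57)*(-1*4 + 2/4) + 434100 = -178*(-4 + 2*(¼)) + 434100 = -178*(-4 + ½) + 434100 = -178*(-7/2) + 434100 = 623 + 434100 = 434723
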